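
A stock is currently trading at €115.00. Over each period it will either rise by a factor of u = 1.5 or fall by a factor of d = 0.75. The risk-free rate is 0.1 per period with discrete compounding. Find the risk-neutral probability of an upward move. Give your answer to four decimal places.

p = 0.4667

Risk-neutral probability p = (1 + 0.1 − 0.75)/(1.5 − 0.75) = 0.3500/0.7500 = 0.4667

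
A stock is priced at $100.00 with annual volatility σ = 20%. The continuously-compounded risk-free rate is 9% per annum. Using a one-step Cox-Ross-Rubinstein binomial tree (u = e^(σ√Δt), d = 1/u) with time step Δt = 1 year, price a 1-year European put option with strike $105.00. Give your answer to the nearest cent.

CRR parameters: u = e^(σ√Δt) = e^(0.2·√1) = 1.2214, d = 1/u = 0.8187
Per-period rate: rΔt = 0.09·1 = 0.09, so R = e^0.09 = 1.0942
Risk-neutral probability p = (e^0.09 − 0.8187)/(1.2214 − 0.8187) = 0.2754/0.4027 = 0.6840
Terminal stock prices: S_u = 122.1, S_d = 81.87
Terminal payoffs (K − S): max(-17.14, 0) = 0, max(23.13, 0) = 23.13
Node 0 (S = 100): V_0 = e^(−0.09)·[0.6840·0.0000 + 0.3160·23.1269] = 6.6783

$6.68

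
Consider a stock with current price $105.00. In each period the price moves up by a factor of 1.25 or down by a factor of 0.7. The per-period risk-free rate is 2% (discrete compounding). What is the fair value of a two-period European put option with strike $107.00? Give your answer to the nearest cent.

$16.41

Risk-neutral probability p = (1 + 0.02 − 0.7)/(1.25 − 0.7) = 0.3200/0.5500 = 0.5818
Terminal stock prices: S_uu = 164.1, S_ud = 91.88, S_dd = 51.45
Terminal payoffs (K − S): max(-57.06, 0) = 0, max(15.12, 0) = 15.12, max(55.55, 0) = 55.55
Node u (S = 131.2): V_u = 1/1.02·[0.5818·0.0000 + 0.4182·15.1250] = 6.2010
Node d (S = 73.5): V_d = 1/1.02·[0.5818·15.1250 + 0.4182·55.5500] = 31.4020
Node 0 (S = 105): V_0 = 1/1.02·[0.5818·6.2010 + 0.4182·31.4020] = 16.4113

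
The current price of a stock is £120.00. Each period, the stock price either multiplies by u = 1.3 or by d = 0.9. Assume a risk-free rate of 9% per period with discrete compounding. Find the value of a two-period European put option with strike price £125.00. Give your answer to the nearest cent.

£6.45

Risk-neutral probability p = (1 + 0.09 − 0.9)/(1.3 − 0.9) = 0.1900/0.4000 = 0.4750
Terminal stock prices: S_uu = 202.8, S_ud = 140.4, S_dd = 97.2
Terminal payoffs (K − S): max(-77.8, 0) = 0, max(-15.4, 0) = 0, max(27.8, 0) = 27.8
Node u (S = 156): V_u = 1/1.09·[0.4750·0.0000 + 0.5250·0.0000] = 0.0000
Node d (S = 108): V_d = 1/1.09·[0.4750·0.0000 + 0.5250·27.8000] = 13.3899
Node 0 (S = 120): V_0 = 1/1.09·[0.4750·0.0000 + 0.5250·13.3899] = 6.4493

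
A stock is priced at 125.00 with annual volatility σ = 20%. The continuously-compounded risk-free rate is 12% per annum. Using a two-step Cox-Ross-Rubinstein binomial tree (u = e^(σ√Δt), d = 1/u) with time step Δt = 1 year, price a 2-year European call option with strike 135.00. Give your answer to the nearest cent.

23.81

CRR parameters: u = e^(σ√Δt) = e^(0.2·√1) = 1.2214, d = 1/u = 0.8187
Per-period rate: rΔt = 0.12·1 = 0.12, so R = e^0.12 = 1.1275
Risk-neutral probability p = (e^0.12 − 0.8187)/(1.2214 − 0.8187) = 0.3088/0.4027 = 0.7668
Terminal stock prices: S_uu = 186.5, S_ud = 125, S_dd = 83.79
Terminal payoffs (S − K): max(51.48, 0) = 51.48, max(-10, 0) = 0, max(-51.21, 0) = 0
Node u (S = 152.7): V_u = e^(−0.12)·[0.7668·51.4781 + 0.2332·0.0000] = 35.0094
Node d (S = 102.3): V_d = e^(−0.12)·[0.7668·0.0000 + 0.2332·0.0000] = 0.0000
Node 0 (S = 125): V_0 = e^(−0.12)·[0.7668·35.0094 + 0.2332·0.0000] = 23.8094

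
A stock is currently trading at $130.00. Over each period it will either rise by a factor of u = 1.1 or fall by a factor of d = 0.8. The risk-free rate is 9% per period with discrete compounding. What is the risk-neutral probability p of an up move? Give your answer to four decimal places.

p = 0.9667

Risk-neutral probability p = (1 + 0.09 − 0.8)/(1.1 − 0.8) = 0.2900/0.3000 = 0.9667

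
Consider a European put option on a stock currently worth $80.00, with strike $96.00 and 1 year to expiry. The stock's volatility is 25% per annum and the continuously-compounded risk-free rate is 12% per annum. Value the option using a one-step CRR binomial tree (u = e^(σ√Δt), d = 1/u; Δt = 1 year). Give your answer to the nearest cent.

$9.26

CRR parameters: u = e^(σ√Δt) = e^(0.25·√1) = 1.2840, d = 1/u = 0.7788
Per-period rate: rΔt = 0.12·1 = 0.12, so R = e^0.12 = 1.1275
Risk-neutral probability p = (e^0.12 − 0.7788)/(1.2840 − 0.7788) = 0.3487/0.5052 = 0.6902
Terminal stock prices: S_u = 102.7, S_d = 62.3
Terminal payoffs (K − S): max(-6.722, 0) = 0, max(33.7, 0) = 33.7
Node 0 (S = 80): V_0 = e^(−0.12)·[0.6902·0.0000 + 0.3098·33.6959] = 9.2592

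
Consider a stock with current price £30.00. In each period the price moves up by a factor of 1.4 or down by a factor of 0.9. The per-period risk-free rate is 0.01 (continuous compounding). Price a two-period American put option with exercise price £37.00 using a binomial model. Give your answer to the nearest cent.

£7.72

Risk-neutral probability p = (e^0.01 − 0.9)/(1.4 − 0.9) = 0.1101/0.5000 = 0.2201
Terminal stock prices: S_uu = 58.8, S_ud = 37.8, S_dd = 24.3
Terminal payoffs (K − S): max(-21.8, 0) = 0, max(-0.8, 0) = 0, max(12.7, 0) = 12.7
Node u (S = 42): continuation = e^(−0.01)·[0.2201·0.0000 + 0.7799·0.0000] = 0.0000; exercise value = 0.0000 ≤ continuation, so V_u = 0.0000
Node d (S = 27): continuation = e^(−0.01)·[0.2201·0.0000 + 0.7799·12.7000] = 9.8062; exercise value = 10.0000 > continuation, so V_d = 10.0000 (exercise)
Node 0 (S = 30): continuation = e^(−0.01)·[0.2201·0.0000 + 0.7799·10.0000] = 7.7214; exercise value = 7.0000 ≤ continuation, so V_0 = 7.7214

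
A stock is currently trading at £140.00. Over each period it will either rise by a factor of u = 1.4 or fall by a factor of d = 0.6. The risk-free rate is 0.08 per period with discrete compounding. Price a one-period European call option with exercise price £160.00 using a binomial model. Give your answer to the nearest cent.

£20.00

Risk-neutral probability p = (1 + 0.08 − 0.6)/(1.4 − 0.6) = 0.4800/0.8000 = 0.6000
Terminal stock prices: S_u = 196, S_d = 84
Terminal payoffs (S − K): max(36, 0) = 36, max(-76, 0) = 0
Node 0 (S = 140): V_0 = 1/1.08·[0.6000·36.0000 + 0.4000·0.0000] = 20.0000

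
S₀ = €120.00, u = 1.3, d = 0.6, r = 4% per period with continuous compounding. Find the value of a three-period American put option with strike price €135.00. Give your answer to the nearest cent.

€33.06

Risk-neutral probability p = (e^0.04 − 0.6)/(1.3 − 0.6) = 0.4408/0.7000 = 0.6297
Terminal stock prices: S_uuu = 263.6, S_uud = 121.7, S_udd = 56.16, S_ddd = 25.92
Terminal payoffs (K − S): max(-128.6, 0) = 0, max(13.32, 0) = 13.32, max(78.84, 0) = 78.84, max(109.1, 0) = 109.1
Node uu (S = 202.8): continuation = e^(−0.04)·[0.6297·0.0000 + 0.3703·13.3200] = 4.7386; exercise value = 0.0000 ≤ continuation, so V_uu = 4.7386
Node ud (S = 93.6): continuation = e^(−0.04)·[0.6297·13.3200 + 0.3703·78.8400] = 36.1066; exercise value = 41.4000 > continuation, so V_ud = 41.4000 (exercise)
Node dd (S = 43.2): continuation = e^(−0.04)·[0.6297·78.8400 + 0.3703·109.0800] = 86.5066; exercise value = 91.8000 > continuation, so V_dd = 91.8000 (exercise)
Node u (S = 156): continuation = e^(−0.04)·[0.6297·4.7386 + 0.3703·41.4000] = 17.5952; exercise value = 0.0000 ≤ continuation, so V_u = 17.5952
Node d (S = 72): continuation = e^(−0.04)·[0.6297·41.4000 + 0.3703·91.8000] = 57.7066; exercise value = 63.0000 > continuation, so V_d = 63.0000 (exercise)
Node 0 (S = 120): continuation = e^(−0.04)·[0.6297·17.5952 + 0.3703·63.0000] = 33.0581; exercise value = 15.0000 ≤ continuation, so V_0 = 33.0581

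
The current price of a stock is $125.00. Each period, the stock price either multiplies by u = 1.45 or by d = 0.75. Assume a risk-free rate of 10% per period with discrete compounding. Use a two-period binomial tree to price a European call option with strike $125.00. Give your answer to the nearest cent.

Risk-neutral probability p = (1 + 0.1 − 0.75)/(1.45 − 0.75) = 0.3500/0.7000 = 0.5000
Terminal stock prices: S_uu = 262.8, S_ud = 135.9, S_dd = 70.31
Terminal payoffs (S − K): max(137.8, 0) = 137.8, max(10.94, 0) = 10.94, max(-54.69, 0) = 0
Node u (S = 181.2): V_u = 1/1.1·[0.5000·137.8125 + 0.5000·10.9375] = 67.6136
Node d (S = 93.75): V_d = 1/1.1·[0.5000·10.9375 + 0.5000·0.0000] = 4.9716
Node 0 (S = 125): V_0 = 1/1.1·[0.5000·67.6136 + 0.5000·4.9716] = 32.9933

$32.99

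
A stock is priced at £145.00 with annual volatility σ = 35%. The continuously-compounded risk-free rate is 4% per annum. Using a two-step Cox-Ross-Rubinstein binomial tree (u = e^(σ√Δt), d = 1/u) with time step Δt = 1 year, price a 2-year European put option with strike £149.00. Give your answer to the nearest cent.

£21.77

CRR parameters: u = e^(σ√Δt) = e^(0.35·√1) = 1.4191, d = 1/u = 0.7047
Per-period rate: rΔt = 0.04·1 = 0.04, so R = e^0.04 = 1.0408
Risk-neutral probability p = (e^0.04 − 0.7047)/(1.4191 − 0.7047) = 0.3361/0.7144 = 0.4705
Terminal stock prices: S_uu = 292, S_ud = 145, S_dd = 72
Terminal payoffs (K − S): max(-143, 0) = 0, max(4, 0) = 4, max(77, 0) = 77
Node u (S = 205.8): V_u = e^(−0.04)·[0.4705·0.0000 + 0.5295·4.0000] = 2.0349
Node d (S = 102.2): V_d = e^(−0.04)·[0.4705·4.0000 + 0.5295·76.9951] = 40.9779
Node 0 (S = 145): V_0 = e^(−0.04)·[0.4705·2.0349 + 0.5295·40.9779] = 21.7665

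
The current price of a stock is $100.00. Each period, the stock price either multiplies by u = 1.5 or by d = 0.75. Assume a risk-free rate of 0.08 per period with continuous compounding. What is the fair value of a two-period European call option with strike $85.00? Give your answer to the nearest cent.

$35.13

Risk-neutral probability p = (e^0.08 − 0.75)/(1.5 − 0.75) = 0.3333/0.7500 = 0.4444
Terminal stock prices: S_uu = 225, S_ud = 112.5, S_dd = 56.25
Terminal payoffs (S − K): max(140, 0) = 140, max(27.5, 0) = 27.5, max(-28.75, 0) = 0
Node u (S = 150): V_u = e^(−0.08)·[0.4444·140.0000 + 0.5556·27.5000] = 71.5351
Node d (S = 75): V_d = e^(−0.08)·[0.4444·27.5000 + 0.5556·0.0000] = 11.2810
Node 0 (S = 100): V_0 = e^(−0.08)·[0.4444·71.5351 + 0.5556·11.2810] = 35.1309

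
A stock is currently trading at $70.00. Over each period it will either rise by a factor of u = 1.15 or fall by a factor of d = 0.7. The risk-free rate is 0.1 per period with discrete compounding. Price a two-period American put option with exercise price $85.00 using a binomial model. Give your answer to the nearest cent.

$15.00

Risk-neutral probability p = (1 + 0.1 − 0.7)/(1.15 − 0.7) = 0.4000/0.4500 = 0.8889
Terminal stock prices: S_uu = 92.57, S_ud = 56.35, S_dd = 34.3
Terminal payoffs (K − S): max(-7.575, 0) = 0, max(28.65, 0) = 28.65, max(50.7, 0) = 50.7
Node u (S = 80.5): continuation = 1/1.1·[0.8889·0.0000 + 0.1111·28.6500] = 2.8939; exercise value = 4.5000 > continuation, so V_u = 4.5000 (exercise)
Node d (S = 49): continuation = 1/1.1·[0.8889·28.6500 + 0.1111·50.7000] = 28.2727; exercise value = 36.0000 > continuation, so V_d = 36.0000 (exercise)
Node 0 (S = 70): continuation = 1/1.1·[0.8889·4.5000 + 0.1111·36.0000] = 7.2727; exercise value = 15.0000 > continuation, so V_0 = 15.0000 (exercise)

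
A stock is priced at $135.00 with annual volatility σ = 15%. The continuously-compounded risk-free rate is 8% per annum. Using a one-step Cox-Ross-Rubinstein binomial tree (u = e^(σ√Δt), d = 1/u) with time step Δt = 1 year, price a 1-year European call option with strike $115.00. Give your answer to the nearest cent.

CRR parameters: u = e^(σ√Δt) = e^(0.15·√1) = 1.1618, d = 1/u = 0.8607
Per-period rate: rΔt = 0.08·1 = 0.08, so R = e^0.08 = 1.0833
Risk-neutral probability p = (e^0.08 − 0.8607)/(1.1618 − 0.8607) = 0.2226/0.3011 = 0.7392
Terminal stock prices: S_u = 156.8, S_d = 116.2
Terminal payoffs (S − K): max(41.85, 0) = 41.85, max(1.196, 0) = 1.196
Node 0 (S = 135): V_0 = e^(−0.08)·[0.7392·41.8476 + 0.2608·1.1956] = 28.8416

$28.84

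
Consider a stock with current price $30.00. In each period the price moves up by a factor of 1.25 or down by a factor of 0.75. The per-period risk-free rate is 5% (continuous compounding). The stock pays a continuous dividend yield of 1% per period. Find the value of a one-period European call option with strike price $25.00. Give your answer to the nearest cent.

Per-period risk-free factor R = e^0.05 = 1.0513; dividend-adjusted growth = e^(0.05−0.01) = 1.0408.
Risk-neutral probability p = (1.0408 − 0.75)/(1.25 − 0.75) = 0.2908/0.5000 = 0.5816
Terminal stock prices: S_u = 37.5, S_d = 22.5
Terminal payoffs (S − K): max(12.5, 0) = 12.5, max(-2.5, 0) = 0
Node 0 (S = 30): V_0 = e^(−0.05)·[0.5816·12.5000 + 0.4184·0.0000] = 6.9157

$6.92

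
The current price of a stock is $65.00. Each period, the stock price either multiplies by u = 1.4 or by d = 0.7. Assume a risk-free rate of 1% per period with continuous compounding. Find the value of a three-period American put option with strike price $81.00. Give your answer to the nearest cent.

Risk-neutral probability p = (e^0.01 − 0.7)/(1.4 − 0.7) = 0.3101/0.7000 = 0.4429
Terminal stock prices: S_uuu = 178.4, S_uud = 89.18, S_udd = 44.59, S_ddd = 22.29
Terminal payoffs (K − S): max(-97.36, 0) = 0, max(-8.18, 0) = 0, max(36.41, 0) = 36.41, max(58.71, 0) = 58.71
Node uu (S = 127.4): continuation = e^(−0.01)·[0.4429·0.0000 + 0.5571·0.0000] = 0.0000; exercise value = 0.0000 ≤ continuation, so V_uu = 0.0000
Node ud (S = 63.7): continuation = e^(−0.01)·[0.4429·0.0000 + 0.5571·36.4100] = 20.0811; exercise value = 17.3000 ≤ continuation, so V_ud = 20.0811
Node dd (S = 31.85): continuation = e^(−0.01)·[0.4429·36.4100 + 0.5571·58.7050] = 48.3440; exercise value = 49.1500 > continuation, so V_dd = 49.1500 (exercise)
Node u (S = 91): continuation = e^(−0.01)·[0.4429·0.0000 + 0.5571·20.0811] = 11.0753; exercise value = 0.0000 ≤ continuation, so V_u = 11.0753
Node d (S = 45.5): continuation = e^(−0.01)·[0.4429·20.0811 + 0.5571·49.1500] = 35.9136; exercise value = 35.5000 ≤ continuation, so V_d = 35.9136
Node 0 (S = 65): continuation = e^(−0.01)·[0.4429·11.0753 + 0.5571·35.9136] = 24.6641; exercise value = 16.0000 ≤ continuation, so V_0 = 24.6641

$24.66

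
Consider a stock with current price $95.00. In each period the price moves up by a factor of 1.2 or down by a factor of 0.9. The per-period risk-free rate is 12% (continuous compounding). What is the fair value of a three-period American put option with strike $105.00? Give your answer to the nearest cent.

$10.00

Risk-neutral probability p = (e^0.12 − 0.9)/(1.2 − 0.9) = 0.2275/0.3000 = 0.7583
Terminal stock prices: S_uuu = 164.2, S_uud = 123.1, S_udd = 92.34, S_ddd = 69.26
Terminal payoffs (K − S): max(-59.16, 0) = 0, max(-18.12, 0) = 0, max(12.66, 0) = 12.66, max(35.74, 0) = 35.74
Node uu (S = 136.8): continuation = e^(−0.12)·[0.7583·0.0000 + 0.2417·0.0000] = 0.0000; exercise value = 0.0000 ≤ continuation, so V_uu = 0.0000
Node ud (S = 102.6): continuation = e^(−0.12)·[0.7583·0.0000 + 0.2417·12.6600] = 2.7137; exercise value = 2.4000 ≤ continuation, so V_ud = 2.7137
Node dd (S = 76.95): continuation = e^(−0.12)·[0.7583·12.6600 + 0.2417·35.7450] = 16.1766; exercise value = 28.0500 > continuation, so V_dd = 28.0500 (exercise)
Node u (S = 114): continuation = e^(−0.12)·[0.7583·0.0000 + 0.2417·2.7137] = 0.5817; exercise value = 0.0000 ≤ continuation, so V_u = 0.5817
Node d (S = 85.5): continuation = e^(−0.12)·[0.7583·2.7137 + 0.2417·28.0500] = 7.8376; exercise value = 19.5000 > continuation, so V_d = 19.5000 (exercise)
Node 0 (S = 95): continuation = e^(−0.12)·[0.7583·0.5817 + 0.2417·19.5000] = 4.5710; exercise value = 10.0000 > continuation, so V_0 = 10.0000 (exercise)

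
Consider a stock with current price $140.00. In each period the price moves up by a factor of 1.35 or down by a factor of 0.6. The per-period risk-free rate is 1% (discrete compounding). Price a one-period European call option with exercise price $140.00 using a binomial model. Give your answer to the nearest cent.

Risk-neutral probability p = (1 + 0.01 − 0.6)/(1.35 − 0.6) = 0.4100/0.7500 = 0.5467
Terminal stock prices: S_u = 189, S_d = 84
Terminal payoffs (S − K): max(49, 0) = 49, max(-56, 0) = 0
Node 0 (S = 140): V_0 = 1/1.01·[0.5467·49.0000 + 0.4533·0.0000] = 26.5215

$26.52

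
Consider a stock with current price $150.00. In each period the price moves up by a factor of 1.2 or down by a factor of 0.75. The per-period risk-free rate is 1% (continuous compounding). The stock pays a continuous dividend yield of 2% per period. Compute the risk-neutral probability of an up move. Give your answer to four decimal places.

p = 0.5334

Per-period risk-free factor R = e^0.01 = 1.0101; dividend-adjusted growth = e^(0.01−0.02) = 0.9900.
Risk-neutral probability p = (0.9900 − 0.75)/(1.2 − 0.75) = 0.2400/0.4500 = 0.5334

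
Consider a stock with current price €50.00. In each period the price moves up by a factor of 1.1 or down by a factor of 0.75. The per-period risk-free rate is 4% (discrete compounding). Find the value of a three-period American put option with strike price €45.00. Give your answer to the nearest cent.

Risk-neutral probability p = (1 + 0.04 − 0.75)/(1.1 − 0.75) = 0.2900/0.3500 = 0.8286
Terminal stock prices: S_uuu = 66.55, S_uud = 45.38, S_udd = 30.94, S_ddd = 21.09
Terminal payoffs (K − S): max(-21.55, 0) = 0, max(-0.375, 0) = 0, max(14.06, 0) = 14.06, max(23.91, 0) = 23.91
Node uu (S = 60.5): continuation = 1/1.04·[0.8286·0.0000 + 0.1714·0.0000] = 0.0000; exercise value = 0.0000 ≤ continuation, so V_uu = 0.0000
Node ud (S = 41.25): continuation = 1/1.04·[0.8286·0.0000 + 0.1714·14.0625] = 2.3180; exercise value = 3.7500 > continuation, so V_ud = 3.7500 (exercise)
Node dd (S = 28.12): continuation = 1/1.04·[0.8286·14.0625 + 0.1714·23.9062] = 15.1442; exercise value = 16.8750 > continuation, so V_dd = 16.8750 (exercise)
Node u (S = 55): continuation = 1/1.04·[0.8286·0.0000 + 0.1714·3.7500] = 0.6181; exercise value = 0.0000 ≤ continuation, so V_u = 0.6181
Node d (S = 37.5): continuation = 1/1.04·[0.8286·3.7500 + 0.1714·16.8750] = 5.7692; exercise value = 7.5000 > continuation, so V_d = 7.5000 (exercise)
Node 0 (S = 50): continuation = 1/1.04·[0.8286·0.6181 + 0.1714·7.5000] = 1.7287; exercise value = 0.0000 ≤ continuation, so V_0 = 1.7287

€1.73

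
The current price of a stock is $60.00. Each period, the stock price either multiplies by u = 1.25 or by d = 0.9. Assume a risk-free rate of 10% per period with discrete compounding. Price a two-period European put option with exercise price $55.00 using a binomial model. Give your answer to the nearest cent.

Risk-neutral probability p = (1 + 0.1 − 0.9)/(1.25 − 0.9) = 0.2000/0.3500 = 0.5714
Terminal stock prices: S_uu = 93.75, S_ud = 67.5, S_dd = 48.6
Terminal payoffs (K − S): max(-38.75, 0) = 0, max(-12.5, 0) = 0, max(6.4, 0) = 6.4
Node u (S = 75): V_u = 1/1.1·[0.5714·0.0000 + 0.4286·0.0000] = 0.0000
Node d (S = 54): V_d = 1/1.1·[0.5714·0.0000 + 0.4286·6.4000] = 2.4935
Node 0 (S = 60): V_0 = 1/1.1·[0.5714·0.0000 + 0.4286·2.4935] = 0.9715

$0.97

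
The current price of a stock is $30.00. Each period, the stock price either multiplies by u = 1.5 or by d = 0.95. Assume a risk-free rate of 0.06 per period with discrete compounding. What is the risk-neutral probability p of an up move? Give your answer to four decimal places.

p = 0.2000

Risk-neutral probability p = (1 + 0.06 − 0.95)/(1.5 − 0.95) = 0.1100/0.5500 = 0.2000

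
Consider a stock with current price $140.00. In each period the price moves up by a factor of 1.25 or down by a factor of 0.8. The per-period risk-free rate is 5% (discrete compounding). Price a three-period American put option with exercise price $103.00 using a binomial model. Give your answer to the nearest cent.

$2.40

Risk-neutral probability p = (1 + 0.05 − 0.8)/(1.25 − 0.8) = 0.2500/0.4500 = 0.5556
Terminal stock prices: S_uuu = 273.4, S_uud = 175, S_udd = 112, S_ddd = 71.68
Terminal payoffs (K − S): max(-170.4, 0) = 0, max(-72, 0) = 0, max(-9, 0) = 0, max(31.32, 0) = 31.32
Node uu (S = 218.8): continuation = 1/1.05·[0.5556·0.0000 + 0.4444·0.0000] = 0.0000; exercise value = 0.0000 ≤ continuation, so V_uu = 0.0000
Node ud (S = 140): continuation = 1/1.05·[0.5556·0.0000 + 0.4444·0.0000] = 0.0000; exercise value = 0.0000 ≤ continuation, so V_ud = 0.0000
Node dd (S = 89.6): continuation = 1/1.05·[0.5556·0.0000 + 0.4444·31.3200] = 13.2571; exercise value = 13.4000 > continuation, so V_dd = 13.4000 (exercise)
Node u (S = 175): continuation = 1/1.05·[0.5556·0.0000 + 0.4444·0.0000] = 0.0000; exercise value = 0.0000 ≤ continuation, so V_u = 0.0000
Node d (S = 112): continuation = 1/1.05·[0.5556·0.0000 + 0.4444·13.4000] = 5.6720; exercise value = 0.0000 ≤ continuation, so V_d = 5.6720
Node 0 (S = 140): continuation = 1/1.05·[0.5556·0.0000 + 0.4444·5.6720] = 2.4008; exercise value = 0.0000 ≤ continuation, so V_0 = 2.4008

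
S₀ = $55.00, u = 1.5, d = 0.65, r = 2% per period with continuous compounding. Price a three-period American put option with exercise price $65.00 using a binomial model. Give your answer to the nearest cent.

$20.66

Risk-neutral probability p = (e^0.02 − 0.65)/(1.5 − 0.65) = 0.3702/0.8500 = 0.4355
Terminal stock prices: S_uuu = 185.6, S_uud = 80.44, S_udd = 34.86, S_ddd = 15.1
Terminal payoffs (K − S): max(-120.6, 0) = 0, max(-15.44, 0) = 0, max(30.14, 0) = 30.14, max(49.9, 0) = 49.9
Node uu (S = 123.8): continuation = e^(−0.02)·[0.4355·0.0000 + 0.5645·0.0000] = 0.0000; exercise value = 0.0000 ≤ continuation, so V_uu = 0.0000
Node ud (S = 53.62): continuation = e^(−0.02)·[0.4355·0.0000 + 0.5645·30.1437] = 16.6783; exercise value = 11.3750 ≤ continuation, so V_ud = 16.6783
Node dd (S = 23.24): continuation = e^(−0.02)·[0.4355·30.1437 + 0.5645·49.8956] = 40.4754; exercise value = 41.7625 > continuation, so V_dd = 41.7625 (exercise)
Node u (S = 82.5): continuation = e^(−0.02)·[0.4355·0.0000 + 0.5645·16.6783] = 9.2280; exercise value = 0.0000 ≤ continuation, so V_u = 9.2280
Node d (S = 35.75): continuation = e^(−0.02)·[0.4355·16.6783 + 0.5645·41.7625] = 30.2269; exercise value = 29.2500 ≤ continuation, so V_d = 30.2269
Node 0 (S = 55): continuation = e^(−0.02)·[0.4355·9.2280 + 0.5645·30.2269] = 20.6638; exercise value = 10.0000 ≤ continuation, so V_0 = 20.6638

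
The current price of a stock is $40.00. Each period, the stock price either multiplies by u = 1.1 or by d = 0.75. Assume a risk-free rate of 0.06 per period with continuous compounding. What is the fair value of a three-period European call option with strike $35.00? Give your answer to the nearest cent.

Risk-neutral probability p = (e^0.06 − 0.75)/(1.1 − 0.75) = 0.3118/0.3500 = 0.8910
Terminal stock prices: S_uuu = 53.24, S_uud = 36.3, S_udd = 24.75, S_ddd = 16.88
Terminal payoffs (S − K): max(18.24, 0) = 18.24, max(1.3, 0) = 1.3, max(-10.25, 0) = 0, max(-18.12, 0) = 0
Node uu (S = 48.4): V_uu = e^(−0.06)·[0.8910·18.2400 + 0.1090·1.3000] = 15.4382
Node ud (S = 33): V_ud = e^(−0.06)·[0.8910·1.3000 + 0.1090·0.0000] = 1.0908
Node dd (S = 22.5): V_dd = e^(−0.06)·[0.8910·0.0000 + 0.1090·0.0000] = 0.0000
Node u (S = 44): V_u = e^(−0.06)·[0.8910·15.4382 + 0.1090·1.0908] = 13.0659
Node d (S = 30): V_d = e^(−0.06)·[0.8910·1.0908 + 0.1090·0.0000] = 0.9153
Node 0 (S = 40): V_0 = e^(−0.06)·[0.8910·13.0659 + 0.1090·0.9153] = 11.0572

$11.06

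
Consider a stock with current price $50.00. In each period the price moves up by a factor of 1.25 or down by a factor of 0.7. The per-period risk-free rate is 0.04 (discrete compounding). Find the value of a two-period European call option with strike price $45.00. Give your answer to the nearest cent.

Risk-neutral probability p = (1 + 0.04 − 0.7)/(1.25 − 0.7) = 0.3400/0.5500 = 0.6182
Terminal stock prices: S_uu = 78.12, S_ud = 43.75, S_dd = 24.5
Terminal payoffs (S − K): max(33.12, 0) = 33.12, max(-1.25, 0) = 0, max(-20.5, 0) = 0
Node u (S = 62.5): V_u = 1/1.04·[0.6182·33.1250 + 0.3818·0.0000] = 19.6897
Node d (S = 35): V_d = 1/1.04·[0.6182·0.0000 + 0.3818·0.0000] = 0.0000
Node 0 (S = 50): V_0 = 1/1.04·[0.6182·19.6897 + 0.3818·0.0000] = 11.7037

$11.70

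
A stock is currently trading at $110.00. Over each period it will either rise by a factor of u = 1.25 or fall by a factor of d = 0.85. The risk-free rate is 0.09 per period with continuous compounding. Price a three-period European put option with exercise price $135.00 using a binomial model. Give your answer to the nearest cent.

$10.61

Risk-neutral probability p = (e^0.09 − 0.85)/(1.25 − 0.85) = 0.2442/0.4000 = 0.6104
Terminal stock prices: S_uuu = 214.8, S_uud = 146.1, S_udd = 99.34, S_ddd = 67.55
Terminal payoffs (K − S): max(-79.84, 0) = 0, max(-11.09, 0) = 0, max(35.66, 0) = 35.66, max(67.45, 0) = 67.45
Node uu (S = 171.9): V_uu = e^(−0.09)·[0.6104·0.0000 + 0.3896·0.0000] = 0.0000
Node ud (S = 116.9): V_ud = e^(−0.09)·[0.6104·0.0000 + 0.3896·35.6563] = 12.6949
Node dd (S = 79.47): V_dd = e^(−0.09)·[0.6104·35.6563 + 0.3896·67.4463] = 43.9057
Node u (S = 137.5): V_u = e^(−0.09)·[0.6104·0.0000 + 0.3896·12.6949] = 4.5198
Node d (S = 93.5): V_d = e^(−0.09)·[0.6104·12.6949 + 0.3896·43.9057] = 22.7144
Node 0 (S = 110): V_0 = e^(−0.09)·[0.6104·4.5198 + 0.3896·22.7144] = 10.6087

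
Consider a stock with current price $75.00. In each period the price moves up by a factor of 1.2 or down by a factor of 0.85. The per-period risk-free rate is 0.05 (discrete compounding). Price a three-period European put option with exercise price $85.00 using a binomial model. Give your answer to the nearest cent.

$8.08

Risk-neutral probability p = (1 + 0.05 − 0.85)/(1.2 − 0.85) = 0.2000/0.3500 = 0.5714
Terminal stock prices: S_uuu = 129.6, S_uud = 91.8, S_udd = 65.02, S_ddd = 46.06
Terminal payoffs (K − S): max(-44.6, 0) = 0, max(-6.8, 0) = 0, max(19.98, 0) = 19.98, max(38.94, 0) = 38.94
Node uu (S = 108): V_uu = 1/1.05·[0.5714·0.0000 + 0.4286·0.0000] = 0.0000
Node ud (S = 76.5): V_ud = 1/1.05·[0.5714·0.0000 + 0.4286·19.9750] = 8.1531
Node dd (S = 54.19): V_dd = 1/1.05·[0.5714·19.9750 + 0.4286·38.9406] = 26.7649
Node u (S = 90): V_u = 1/1.05·[0.5714·0.0000 + 0.4286·8.1531] = 3.3278
Node d (S = 63.75): V_d = 1/1.05·[0.5714·8.1531 + 0.4286·26.7649] = 15.3615
Node 0 (S = 75): V_0 = 1/1.05·[0.5714·3.3278 + 0.4286·15.3615] = 8.0810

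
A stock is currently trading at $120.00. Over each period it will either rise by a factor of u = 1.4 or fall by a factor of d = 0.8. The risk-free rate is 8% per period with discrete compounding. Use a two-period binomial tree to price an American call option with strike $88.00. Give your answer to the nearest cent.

Risk-neutral probability p = (1 + 0.08 − 0.8)/(1.4 − 0.8) = 0.2800/0.6000 = 0.4667
Terminal stock prices: S_uu = 235.2, S_ud = 134.4, S_dd = 76.8
Terminal payoffs (S − K): max(147.2, 0) = 147.2, max(46.4, 0) = 46.4, max(-11.2, 0) = 0
Node u (S = 168): continuation = 1/1.08·[0.4667·147.2000 + 0.5333·46.4000] = 86.5185; exercise value = 80.0000 ≤ continuation, so V_u = 86.5185
Node d (S = 96): continuation = 1/1.08·[0.4667·46.4000 + 0.5333·0.0000] = 20.0494; exercise value = 8.0000 ≤ continuation, so V_d = 20.0494
Node 0 (S = 120): continuation = 1/1.08·[0.4667·86.5185 + 0.5333·20.0494] = 47.2855; exercise value = 32.0000 ≤ continuation, so V_0 = 47.2855

$47.29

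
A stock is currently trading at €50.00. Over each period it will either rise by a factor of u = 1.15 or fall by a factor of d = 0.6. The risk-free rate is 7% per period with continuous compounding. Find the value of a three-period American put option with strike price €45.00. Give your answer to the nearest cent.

Risk-neutral probability p = (e^0.07 − 0.6)/(1.15 − 0.6) = 0.4725/0.5500 = 0.8591
Terminal stock prices: S_uuu = 76.04, S_uud = 39.67, S_udd = 20.7, S_ddd = 10.8
Terminal payoffs (K − S): max(-31.04, 0) = 0, max(5.325, 0) = 5.325, max(24.3, 0) = 24.3, max(34.2, 0) = 34.2
Node uu (S = 66.12): continuation = e^(−0.07)·[0.8591·0.0000 + 0.1409·5.3250] = 0.6995; exercise value = 0.0000 ≤ continuation, so V_uu = 0.6995
Node ud (S = 34.5): continuation = e^(−0.07)·[0.8591·5.3250 + 0.1409·24.3000] = 7.4577; exercise value = 10.5000 > continuation, so V_ud = 10.5000 (exercise)
Node dd (S = 18): continuation = e^(−0.07)·[0.8591·24.3000 + 0.1409·34.2000] = 23.9577; exercise value = 27.0000 > continuation, so V_dd = 27.0000 (exercise)
Node u (S = 57.5): continuation = e^(−0.07)·[0.8591·0.6995 + 0.1409·10.5000] = 1.9397; exercise value = 0.0000 ≤ continuation, so V_u = 1.9397
Node d (S = 30): continuation = e^(−0.07)·[0.8591·10.5000 + 0.1409·27.0000] = 11.9577; exercise value = 15.0000 > continuation, so V_d = 15.0000 (exercise)
Node 0 (S = 50): continuation = e^(−0.07)·[0.8591·1.9397 + 0.1409·15.0000] = 3.5243; exercise value = 0.0000 ≤ continuation, so V_0 = 3.5243

€3.52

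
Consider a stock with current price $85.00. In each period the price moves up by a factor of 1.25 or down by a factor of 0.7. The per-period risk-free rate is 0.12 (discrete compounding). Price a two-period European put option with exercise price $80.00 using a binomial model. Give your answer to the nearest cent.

Risk-neutral probability p = (1 + 0.12 − 0.7)/(1.25 − 0.7) = 0.4200/0.5500 = 0.7636
Terminal stock prices: S_uu = 132.8, S_ud = 74.38, S_dd = 41.65
Terminal payoffs (K − S): max(-52.81, 0) = 0, max(5.625, 0) = 5.625, max(38.35, 0) = 38.35
Node u (S = 106.2): V_u = 1/1.12·[0.7636·0.0000 + 0.2364·5.6250] = 1.1871
Node d (S = 59.5): V_d = 1/1.12·[0.7636·5.6250 + 0.2364·38.3500] = 11.9286
Node 0 (S = 85): V_0 = 1/1.12·[0.7636·1.1871 + 0.2364·11.9286] = 3.3268

$3.33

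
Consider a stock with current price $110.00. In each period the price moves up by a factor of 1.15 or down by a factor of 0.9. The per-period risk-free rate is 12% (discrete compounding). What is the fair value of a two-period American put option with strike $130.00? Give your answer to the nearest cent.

$20.00

Risk-neutral probability p = (1 + 0.12 − 0.9)/(1.15 − 0.9) = 0.2200/0.2500 = 0.8800
Terminal stock prices: S_uu = 145.5, S_ud = 113.8, S_dd = 89.1
Terminal payoffs (K − S): max(-15.47, 0) = 0, max(16.15, 0) = 16.15, max(40.9, 0) = 40.9
Node u (S = 126.5): continuation = 1/1.12·[0.8800·0.0000 + 0.1200·16.1500] = 1.7304; exercise value = 3.5000 > continuation, so V_u = 3.5000 (exercise)
Node d (S = 99): continuation = 1/1.12·[0.8800·16.1500 + 0.1200·40.9000] = 17.0714; exercise value = 31.0000 > continuation, so V_d = 31.0000 (exercise)
Node 0 (S = 110): continuation = 1/1.12·[0.8800·3.5000 + 0.1200·31.0000] = 6.0714; exercise value = 20.0000 > continuation, so V_0 = 20.0000 (exercise)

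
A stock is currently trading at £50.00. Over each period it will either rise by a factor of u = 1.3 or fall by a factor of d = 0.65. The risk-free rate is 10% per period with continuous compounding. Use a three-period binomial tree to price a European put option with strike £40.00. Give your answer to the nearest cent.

£2.28

Risk-neutral probability p = (e^0.1 − 0.65)/(1.3 − 0.65) = 0.4552/0.6500 = 0.7003
Terminal stock prices: S_uuu = 109.9, S_uud = 54.93, S_udd = 27.46, S_ddd = 13.73
Terminal payoffs (K − S): max(-69.85, 0) = 0, max(-14.93, 0) = 0, max(12.54, 0) = 12.54, max(26.27, 0) = 26.27
Node uu (S = 84.5): V_uu = e^(−0.1)·[0.7003·0.0000 + 0.2997·0.0000] = 0.0000
Node ud (S = 42.25): V_ud = e^(−0.1)·[0.7003·0.0000 + 0.2997·12.5375] = 3.4003
Node dd (S = 21.13): V_dd = e^(−0.1)·[0.7003·12.5375 + 0.2997·26.2687] = 15.0685
Node u (S = 65): V_u = e^(−0.1)·[0.7003·0.0000 + 0.2997·3.4003] = 0.9222
Node d (S = 32.5): V_d = e^(−0.1)·[0.7003·3.4003 + 0.2997·15.0685] = 6.2413
Node 0 (S = 50): V_0 = e^(−0.1)·[0.7003·0.9222 + 0.2997·6.2413] = 2.2771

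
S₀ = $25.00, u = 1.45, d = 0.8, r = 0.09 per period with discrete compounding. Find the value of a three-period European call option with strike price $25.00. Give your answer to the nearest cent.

Risk-neutral probability p = (1 + 0.09 − 0.8)/(1.45 − 0.8) = 0.2900/0.6500 = 0.4462
Terminal stock prices: S_uuu = 76.22, S_uud = 42.05, S_udd = 23.2, S_ddd = 12.8
Terminal payoffs (S − K): max(51.22, 0) = 51.22, max(17.05, 0) = 17.05, max(-1.8, 0) = 0, max(-12.2, 0) = 0
Node uu (S = 52.56): V_uu = 1/1.09·[0.4462·51.2156 + 0.5538·17.0500] = 29.6267
Node ud (S = 29): V_ud = 1/1.09·[0.4462·17.0500 + 0.5538·0.0000] = 6.9788
Node dd (S = 16): V_dd = 1/1.09·[0.4462·0.0000 + 0.5538·0.0000] = 0.0000
Node u (S = 36.25): V_u = 1/1.09·[0.4462·29.6267 + 0.5538·6.9788] = 15.6727
Node d (S = 20): V_d = 1/1.09·[0.4462·6.9788 + 0.5538·0.0000] = 2.8565
Node 0 (S = 25): V_0 = 1/1.09·[0.4462·15.6727 + 0.5538·2.8565] = 7.8665

$7.87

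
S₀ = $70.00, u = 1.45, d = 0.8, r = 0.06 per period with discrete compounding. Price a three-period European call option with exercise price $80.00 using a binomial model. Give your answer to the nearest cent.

Risk-neutral probability p = (1 + 0.06 − 0.8)/(1.45 − 0.8) = 0.2600/0.6500 = 0.4000
Terminal stock prices: S_uuu = 213.4, S_uud = 117.7, S_udd = 64.96, S_ddd = 35.84
Terminal payoffs (S − K): max(133.4, 0) = 133.4, max(37.74, 0) = 37.74, max(-15.04, 0) = 0, max(-44.16, 0) = 0
Node uu (S = 147.2): V_uu = 1/1.06·[0.4000·133.4038 + 0.6000·37.7400] = 71.7033
Node ud (S = 81.2): V_ud = 1/1.06·[0.4000·37.7400 + 0.6000·0.0000] = 14.2415
Node dd (S = 44.8): V_dd = 1/1.06·[0.4000·0.0000 + 0.6000·0.0000] = 0.0000
Node u (S = 101.5): V_u = 1/1.06·[0.4000·71.7033 + 0.6000·14.2415] = 35.1191
Node d (S = 56): V_d = 1/1.06·[0.4000·14.2415 + 0.6000·0.0000] = 5.3742
Node 0 (S = 70): V_0 = 1/1.06·[0.4000·35.1191 + 0.6000·5.3742] = 16.2945

$16.29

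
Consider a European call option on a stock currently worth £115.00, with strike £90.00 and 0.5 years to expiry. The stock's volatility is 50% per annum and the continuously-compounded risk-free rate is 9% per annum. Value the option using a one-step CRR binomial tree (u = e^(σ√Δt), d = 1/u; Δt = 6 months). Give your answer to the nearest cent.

£33.59

CRR parameters: u = e^(σ√Δt) = e^(0.5·√0.5) = 1.4241, d = 1/u = 0.7022
Per-period rate: rΔt = 0.09·0.5 = 0.045, so R = e^0.045 = 1.0460
Risk-neutral probability p = (e^0.045 − 0.7022)/(1.4241 − 0.7022) = 0.3438/0.7219 = 0.4763
Terminal stock prices: S_u = 163.8, S_d = 80.75
Terminal payoffs (S − K): max(73.77, 0) = 73.77, max(-9.248, 0) = 0
Node 0 (S = 115): V_0 = e^(−0.045)·[0.4763·73.7737 + 0.5237·0.0000] = 33.5907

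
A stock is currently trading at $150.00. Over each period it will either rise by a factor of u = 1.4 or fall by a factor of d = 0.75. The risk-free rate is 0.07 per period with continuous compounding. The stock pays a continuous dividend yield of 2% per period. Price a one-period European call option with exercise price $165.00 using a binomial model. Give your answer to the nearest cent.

Per-period risk-free factor R = e^0.07 = 1.0725; dividend-adjusted growth = e^(0.07−0.02) = 1.0513.
Risk-neutral probability p = (1.0513 − 0.75)/(1.4 − 0.75) = 0.3013/0.6500 = 0.4635
Terminal stock prices: S_u = 210, S_d = 112.5
Terminal payoffs (S − K): max(45, 0) = 45, max(-52.5, 0) = 0
Node 0 (S = 150): V_0 = e^(−0.07)·[0.4635·45.0000 + 0.5365·0.0000] = 19.4472

$19.45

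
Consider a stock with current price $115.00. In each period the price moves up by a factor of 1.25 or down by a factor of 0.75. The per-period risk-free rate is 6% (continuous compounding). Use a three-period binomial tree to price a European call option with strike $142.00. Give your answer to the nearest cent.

Risk-neutral probability p = (e^0.06 − 0.75)/(1.25 − 0.75) = 0.3118/0.5000 = 0.6237
Terminal stock prices: S_uuu = 224.6, S_uud = 134.8, S_udd = 80.86, S_ddd = 48.52
Terminal payoffs (S − K): max(82.61, 0) = 82.61, max(-7.234, 0) = 0, max(-61.14, 0) = 0, max(-93.48, 0) = 0
Node uu (S = 179.7): V_uu = e^(−0.06)·[0.6237·82.6094 + 0.3763·0.0000] = 48.5209
Node ud (S = 107.8): V_ud = e^(−0.06)·[0.6237·0.0000 + 0.3763·0.0000] = 0.0000
Node dd (S = 64.69): V_dd = e^(−0.06)·[0.6237·0.0000 + 0.3763·0.0000] = 0.0000
Node u (S = 143.8): V_u = e^(−0.06)·[0.6237·48.5209 + 0.3763·0.0000] = 28.4989
Node d (S = 86.25): V_d = e^(−0.06)·[0.6237·0.0000 + 0.3763·0.0000] = 0.0000
Node 0 (S = 115): V_0 = e^(−0.06)·[0.6237·28.4989 + 0.3763·0.0000] = 16.7389

$16.74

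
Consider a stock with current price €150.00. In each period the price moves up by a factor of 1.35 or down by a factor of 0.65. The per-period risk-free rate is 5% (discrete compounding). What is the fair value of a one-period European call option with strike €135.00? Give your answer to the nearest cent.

Risk-neutral probability p = (1 + 0.05 − 0.65)/(1.35 − 0.65) = 0.4000/0.7000 = 0.5714
Terminal stock prices: S_u = 202.5, S_d = 97.5
Terminal payoffs (S − K): max(67.5, 0) = 67.5, max(-37.5, 0) = 0
Node 0 (S = 150): V_0 = 1/1.05·[0.5714·67.5000 + 0.4286·0.0000] = 36.7347

€36.73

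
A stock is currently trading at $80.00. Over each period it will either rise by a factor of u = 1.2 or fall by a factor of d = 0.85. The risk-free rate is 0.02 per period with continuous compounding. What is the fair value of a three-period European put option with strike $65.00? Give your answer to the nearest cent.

$2.03

Risk-neutral probability p = (e^0.02 − 0.85)/(1.2 − 0.85) = 0.1702/0.3500 = 0.4863
Terminal stock prices: S_uuu = 138.2, S_uud = 97.92, S_udd = 69.36, S_ddd = 49.13
Terminal payoffs (K − S): max(-73.24, 0) = 0, max(-32.92, 0) = 0, max(-4.36, 0) = 0, max(15.87, 0) = 15.87
Node uu (S = 115.2): V_uu = e^(−0.02)·[0.4863·0.0000 + 0.5137·0.0000] = 0.0000
Node ud (S = 81.6): V_ud = e^(−0.02)·[0.4863·0.0000 + 0.5137·0.0000] = 0.0000
Node dd (S = 57.8): V_dd = e^(−0.02)·[0.4863·0.0000 + 0.5137·15.8700] = 7.9912
Node u (S = 96): V_u = e^(−0.02)·[0.4863·0.0000 + 0.5137·0.0000] = 0.0000
Node d (S = 68): V_d = e^(−0.02)·[0.4863·0.0000 + 0.5137·7.9912] = 4.0239
Node 0 (S = 80): V_0 = e^(−0.02)·[0.4863·0.0000 + 0.5137·4.0239] = 2.0262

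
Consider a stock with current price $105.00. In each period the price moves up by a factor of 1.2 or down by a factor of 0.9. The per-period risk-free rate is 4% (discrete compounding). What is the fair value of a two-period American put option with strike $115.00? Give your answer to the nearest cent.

$10.88

Risk-neutral probability p = (1 + 0.04 − 0.9)/(1.2 − 0.9) = 0.1400/0.3000 = 0.4667
Terminal stock prices: S_uu = 151.2, S_ud = 113.4, S_dd = 85.05
Terminal payoffs (K − S): max(-36.2, 0) = 0, max(1.6, 0) = 1.6, max(29.95, 0) = 29.95
Node u (S = 126): continuation = 1/1.04·[0.4667·0.0000 + 0.5333·1.6000] = 0.8205; exercise value = 0.0000 ≤ continuation, so V_u = 0.8205
Node d (S = 94.5): continuation = 1/1.04·[0.4667·1.6000 + 0.5333·29.9500] = 16.0769; exercise value = 20.5000 > continuation, so V_d = 20.5000 (exercise)
Node 0 (S = 105): continuation = 1/1.04·[0.4667·0.8205 + 0.5333·20.5000] = 10.8810; exercise value = 10.0000 ≤ continuation, so V_0 = 10.8810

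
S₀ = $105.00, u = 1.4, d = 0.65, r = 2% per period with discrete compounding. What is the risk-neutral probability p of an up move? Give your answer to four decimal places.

p = 0.4933

Risk-neutral probability p = (1 + 0.02 − 0.65)/(1.4 − 0.65) = 0.3700/0.7500 = 0.4933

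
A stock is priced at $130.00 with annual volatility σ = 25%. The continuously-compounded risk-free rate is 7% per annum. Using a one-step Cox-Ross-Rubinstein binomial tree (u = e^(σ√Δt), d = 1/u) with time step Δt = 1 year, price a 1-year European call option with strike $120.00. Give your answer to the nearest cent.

CRR parameters: u = e^(σ√Δt) = e^(0.25·√1) = 1.2840, d = 1/u = 0.7788
Per-period rate: rΔt = 0.07·1 = 0.07, so R = e^0.07 = 1.0725
Risk-neutral probability p = (e^0.07 − 0.7788)/(1.2840 − 0.7788) = 0.2937/0.5052 = 0.5813
Terminal stock prices: S_u = 166.9, S_d = 101.2
Terminal payoffs (S − K): max(46.92, 0) = 46.92, max(-18.76, 0) = 0
Node 0 (S = 130): V_0 = e^(−0.07)·[0.5813·46.9233 + 0.4187·0.0000] = 25.4342

$25.43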